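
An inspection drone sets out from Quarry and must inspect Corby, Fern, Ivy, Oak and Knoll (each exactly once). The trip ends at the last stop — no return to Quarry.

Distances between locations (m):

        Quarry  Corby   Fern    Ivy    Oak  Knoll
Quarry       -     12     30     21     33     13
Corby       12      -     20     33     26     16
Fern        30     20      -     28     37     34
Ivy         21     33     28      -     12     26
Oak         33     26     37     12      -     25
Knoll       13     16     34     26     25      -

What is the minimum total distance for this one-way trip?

Shortest open route: 89 m.

There are 5! = 120 possible orderings.
Quarry → Corby → Fern → Ivy → Oak → Knoll: 12+20+28+12+25 = 97
Quarry → Corby → Fern → Ivy → Knoll → Oak: 12+20+28+26+25 = 111
Quarry → Corby → Fern → Oak → Ivy → Knoll: 12+20+37+12+26 = 107
Quarry → Corby → Fern → Oak → Knoll → Ivy: 12+20+37+25+26 = 120
Quarry → Corby → Fern → Knoll → Ivy → Oak: 12+20+34+26+12 = 104
Quarry → Corby → Fern → Knoll → Oak → Ivy: 12+20+34+25+12 = 103
Quarry → Corby → Ivy → Fern → Oak → Knoll: 12+33+28+37+25 = 135
Quarry → Corby → Ivy → Fern → Knoll → Oak: 12+33+28+34+25 = 132
Quarry → Corby → Ivy → Oak → Fern → Knoll: 12+33+12+37+34 = 128
Quarry → Corby → Ivy → Oak → Knoll → Fern: 12+33+12+25+34 = 116
Quarry → Corby → Ivy → Knoll → Fern → Oak: 12+33+26+34+37 = 142
Quarry → Corby → Ivy → Knoll → Oak → Fern: 12+33+26+25+37 = 133
Quarry → Corby → Oak → Fern → Ivy → Knoll: 12+26+37+28+26 = 129
Quarry → Corby → Oak → Fern → Knoll → Ivy: 12+26+37+34+26 = 135
… (106 more)
Quarry → Knoll → Corby → Fern → Ivy → Oak: 13+16+20+28+12 = 89  ← best
The minimum is 89.
One shortest path: Quarry → Knoll → Corby → Fern → Ivy → Oak.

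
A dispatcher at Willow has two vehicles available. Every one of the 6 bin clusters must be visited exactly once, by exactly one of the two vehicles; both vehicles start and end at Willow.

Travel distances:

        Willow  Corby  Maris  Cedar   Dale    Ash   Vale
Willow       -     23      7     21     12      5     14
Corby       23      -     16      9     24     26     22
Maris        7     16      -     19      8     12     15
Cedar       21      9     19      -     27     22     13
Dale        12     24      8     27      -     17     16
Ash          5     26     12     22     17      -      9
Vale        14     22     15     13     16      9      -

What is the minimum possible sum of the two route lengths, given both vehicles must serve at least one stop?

Minimum combined distance: 82.

Check every non-empty split of the stops between the two vehicles; for each half take its own optimal tour:
  {Corby} + {Maris, Cedar, Dale, Ash, Vale}: 46 + 66 = 112
  {Maris} + {Corby, Cedar, Dale, Ash, Vale}: 14 + 72 = 86
  {Corby, Maris} + {Cedar, Dale, Ash, Vale}: 46 + 66 = 112
  {Cedar} + {Corby, Maris, Dale, Ash, Vale}: 42 + 72 = 114
  {Corby, Cedar} + {Maris, Dale, Ash, Vale}: 53 + 45 = 98
  {Maris, Cedar} + {Corby, Dale, Ash, Vale}: 47 + 72 = 119
  … (31 splits in total)
  {Ash} + {Corby, Maris, Cedar, Dale, Vale}: 10 + 72 = 82  ← best
Best: vehicle 1 Willow → Ash → Willow = 10; vehicle 2 Willow → Dale → Maris → Corby → Cedar → Vale → Willow = 72; combined 82.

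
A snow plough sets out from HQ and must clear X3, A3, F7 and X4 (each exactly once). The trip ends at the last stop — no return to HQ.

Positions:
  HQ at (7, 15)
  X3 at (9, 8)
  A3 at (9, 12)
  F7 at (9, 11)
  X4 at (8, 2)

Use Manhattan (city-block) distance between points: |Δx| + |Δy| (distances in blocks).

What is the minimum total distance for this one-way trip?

There are 4! = 24 possible orderings.
HQ - X3 - A3 - F7 - X4: 9+4+1+10 = 24
HQ - X3 - A3 - X4 - F7: 9+4+11+10 = 34
HQ - X3 - F7 - A3 - X4: 9+3+1+11 = 24
HQ - X3 - F7 - X4 - A3: 9+3+10+11 = 33
HQ - X3 - X4 - A3 - F7: 9+7+11+1 = 28
HQ - X3 - X4 - F7 - A3: 9+7+10+1 = 27
HQ - A3 - X3 - F7 - X4: 5+4+3+10 = 22
HQ - A3 - X3 - X4 - F7: 5+4+7+10 = 26
HQ - A3 - F7 - X3 - X4: 5+1+3+7 = 16
HQ - A3 - F7 - X4 - X3: 5+1+10+7 = 23
HQ - A3 - X4 - X3 - F7: 5+11+7+3 = 26
HQ - A3 - X4 - F7 - X3: 5+11+10+3 = 29
HQ - F7 - X3 - A3 - X4: 6+3+4+11 = 24
HQ - F7 - X3 - X4 - A3: 6+3+7+11 = 27
… (10 more)
The minimum is 16.
One shortest path: HQ → A3 → F7 → X3 → X4.

Minimum one-way distance = 16 blocks.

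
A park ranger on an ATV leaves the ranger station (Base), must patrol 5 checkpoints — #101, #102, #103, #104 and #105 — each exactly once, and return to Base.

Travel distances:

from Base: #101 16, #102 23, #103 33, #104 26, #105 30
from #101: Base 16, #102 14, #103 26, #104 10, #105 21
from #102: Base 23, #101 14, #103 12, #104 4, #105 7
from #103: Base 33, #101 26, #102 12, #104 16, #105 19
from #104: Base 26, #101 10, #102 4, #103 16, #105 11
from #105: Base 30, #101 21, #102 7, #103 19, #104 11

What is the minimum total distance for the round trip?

Shortest round trip = 89.

With 5 stops there are 5!/2 = 60 distinct round trips (a route and its reverse cost the same).
Base → #101 → #102 → #103 → #104 → #105 → Base: 16+14+12+16+11+30 = 99
Base → #101 → #102 → #103 → #105 → #104 → Base: 16+14+12+19+11+26 = 98
Base → #101 → #102 → #104 → #103 → #105 → Base: 16+14+4+16+19+30 = 99
Base → #101 → #102 → #104 → #105 → #103 → Base: 16+14+4+11+19+33 = 97
Base → #101 → #102 → #105 → #103 → #104 → Base: 16+14+7+19+16+26 = 98
Base → #101 → #102 → #105 → #104 → #103 → Base: 16+14+7+11+16+33 = 97
Base → #101 → #103 → #102 → #104 → #105 → Base: 16+26+12+4+11+30 = 99
Base → #101 → #103 → #102 → #105 → #104 → Base: 16+26+12+7+11+26 = 98
Base → #101 → #103 → #104 → #102 → #105 → Base: 16+26+16+4+7+30 = 99
Base → #101 → #103 → #104 → #105 → #102 → Base: 16+26+16+11+7+23 = 99
Base → #101 → #103 → #105 → #102 → #104 → Base: 16+26+19+7+4+26 = 98
Base → #101 → #103 → #105 → #104 → #102 → Base: 16+26+19+11+4+23 = 99
Base → #101 → #104 → #102 → #103 → #105 → Base: 16+10+4+12+19+30 = 91
Base → #101 → #104 → #102 → #105 → #103 → Base: 16+10+4+7+19+33 = 89
… (46 more)
The minimum is 89.
One optimal route: Base → #101 → #104 → #102 → #105 → #103 → Base (or its reverse).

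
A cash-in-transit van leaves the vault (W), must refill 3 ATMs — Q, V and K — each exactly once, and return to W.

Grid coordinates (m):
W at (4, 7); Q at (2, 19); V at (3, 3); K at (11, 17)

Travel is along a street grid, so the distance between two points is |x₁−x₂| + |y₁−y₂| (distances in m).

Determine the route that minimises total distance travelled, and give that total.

50 m — the shortest possible round trip.

W→Q→V→K→W: 14+17+22+17 = 70
W→Q→K→V→W: 14+11+22+5 = 52
W→V→Q→K→W: 5+17+11+17 = 50
The minimum is 50.
One optimal route: W → V → Q → K → W (or its reverse).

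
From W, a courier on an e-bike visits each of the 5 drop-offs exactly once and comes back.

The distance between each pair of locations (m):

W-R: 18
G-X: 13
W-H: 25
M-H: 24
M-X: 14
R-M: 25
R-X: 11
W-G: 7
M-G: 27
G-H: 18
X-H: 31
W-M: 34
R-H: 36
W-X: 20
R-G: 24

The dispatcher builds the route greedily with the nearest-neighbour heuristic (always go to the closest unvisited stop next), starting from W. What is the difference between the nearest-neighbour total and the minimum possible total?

From W: G=7, R=18, X=20, H=25, M=34 → choose G (7).
From G: X=13, H=18, R=24, M=27 → choose X (13).
From X: R=11, M=14, H=31 → choose R (11).
From R: M=25, H=36 → choose M (25).
From M: H=24 → choose H (24).
NN route W → G → X → R → M → H → W costs 105.
Optimal: W → R → X → M → H → G → W costs 92 (by enumerating all 60 distinct tours).
Excess = 105 − 92 = 13.

The nearest-neighbour route is 13 m longer than optimal.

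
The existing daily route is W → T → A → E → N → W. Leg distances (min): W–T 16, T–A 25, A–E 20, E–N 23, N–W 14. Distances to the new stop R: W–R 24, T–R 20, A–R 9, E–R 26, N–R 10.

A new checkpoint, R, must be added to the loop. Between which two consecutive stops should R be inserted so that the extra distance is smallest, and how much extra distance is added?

Insertion cost between consecutive stops i–j is d(i,R) + d(R,j) − d(i,j):
  between W and T: 24 + 20 − 16 = 28
  between T and A: 20 + 9 − 25 = 4
  between A and E: 9 + 26 − 20 = 15
  between E and N: 26 + 10 − 23 = 13
  between N and W: 10 + 24 − 14 = 20
Cheapest insertion is between T and A, adding 4.
New total = 98 + 4 = 102.

+4 min — insert R between T and A.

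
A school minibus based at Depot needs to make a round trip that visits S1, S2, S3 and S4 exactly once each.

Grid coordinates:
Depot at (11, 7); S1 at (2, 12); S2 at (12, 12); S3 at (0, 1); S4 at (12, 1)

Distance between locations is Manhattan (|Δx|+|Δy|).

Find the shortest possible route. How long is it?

With 4 stops there are 4!/2 = 12 distinct round trips (a route and its reverse cost the same).
Depot→S1→S2→S3→S4→Depot: 14+10+23+12+7 = 66
Depot→S1→S2→S4→S3→Depot: 14+10+11+12+17 = 64
Depot→S1→S3→S2→S4→Depot: 14+13+23+11+7 = 68
Depot→S1→S3→S4→S2→Depot: 14+13+12+11+6 = 56
Depot→S1→S4→S2→S3→Depot: 14+21+11+23+17 = 86
Depot→S1→S4→S3→S2→Depot: 14+21+12+23+6 = 76
Depot→S2→S1→S3→S4→Depot: 6+10+13+12+7 = 48
Depot→S2→S1→S4→S3→Depot: 6+10+21+12+17 = 66
Depot→S2→S3→S1→S4→Depot: 6+23+13+21+7 = 70
Depot→S2→S4→S1→S3→Depot: 6+11+21+13+17 = 68
Depot→S3→S1→S2→S4→Depot: 17+13+10+11+7 = 58
Depot→S3→S2→S1→S4→Depot: 17+23+10+21+7 = 78
The minimum is 48.
One optimal route: Depot → S2 → S1 → S3 → S4 → Depot (or its reverse).

Minimum total distance: 48.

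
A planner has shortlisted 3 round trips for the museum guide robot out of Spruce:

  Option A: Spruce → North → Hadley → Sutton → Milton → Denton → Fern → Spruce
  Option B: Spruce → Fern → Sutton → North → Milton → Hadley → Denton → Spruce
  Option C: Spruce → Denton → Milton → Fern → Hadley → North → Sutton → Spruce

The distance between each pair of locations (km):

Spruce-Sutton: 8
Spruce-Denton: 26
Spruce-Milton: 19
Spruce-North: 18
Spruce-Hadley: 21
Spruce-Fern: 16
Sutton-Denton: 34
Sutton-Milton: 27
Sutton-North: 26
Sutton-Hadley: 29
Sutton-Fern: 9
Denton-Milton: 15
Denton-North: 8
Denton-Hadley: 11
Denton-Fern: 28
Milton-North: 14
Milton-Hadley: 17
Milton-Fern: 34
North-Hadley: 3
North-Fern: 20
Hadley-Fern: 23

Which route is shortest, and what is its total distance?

Option A: 18 + 3 + 29 + 27 + 15 + 28 + 16 = 136
Option B: 16 + 9 + 26 + 14 + 17 + 11 + 26 = 119
Option C: 26 + 15 + 34 + 23 + 3 + 26 + 8 = 135

119 km — Option B is the shortest.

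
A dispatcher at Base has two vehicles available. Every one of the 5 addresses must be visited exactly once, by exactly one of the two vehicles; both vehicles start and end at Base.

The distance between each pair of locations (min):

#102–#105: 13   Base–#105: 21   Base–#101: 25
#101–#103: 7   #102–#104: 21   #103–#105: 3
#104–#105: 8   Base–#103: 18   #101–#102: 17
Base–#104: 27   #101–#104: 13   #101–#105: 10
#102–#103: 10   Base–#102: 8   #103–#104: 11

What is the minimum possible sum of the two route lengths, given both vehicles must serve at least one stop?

Check every non-empty split of the stops between the two vehicles; for each half take its own optimal tour:
  {#101} + {#102, #103, #104, #105}: 50 + 56 = 106
  {#102} + {#101, #103, #104, #105}: 16 + 67 = 83
  {#101, #102} + {#103, #104, #105}: 50 + 56 = 106
  {#103} + {#101, #102, #104, #105}: 36 + 67 = 103
  {#101, #103} + {#102, #104, #105}: 50 + 56 = 106
  {#102, #103} + {#101, #104, #105}: 36 + 67 = 103
  … (15 splits in total)
Best: vehicle 1 Base → #102 → Base = 16; vehicle 2 Base → #101 → #104 → #105 → #103 → Base = 67; combined 83.

Minimum combined distance: 83 min.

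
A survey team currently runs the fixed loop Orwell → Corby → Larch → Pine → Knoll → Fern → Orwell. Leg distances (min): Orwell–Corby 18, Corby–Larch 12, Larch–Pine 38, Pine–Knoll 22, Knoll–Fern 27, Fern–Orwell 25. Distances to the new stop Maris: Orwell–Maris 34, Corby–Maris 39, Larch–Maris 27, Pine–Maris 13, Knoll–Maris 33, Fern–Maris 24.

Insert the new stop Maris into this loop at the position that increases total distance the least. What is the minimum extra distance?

Adding 2 min by placing Maris on the Larch–Pine leg.

Insertion cost between consecutive stops i–j is d(i,Maris) + d(Maris,j) − d(i,j):
  between Orwell and Corby: 34 + 39 − 18 = 55
  between Corby and Larch: 39 + 27 − 12 = 54
  between Larch and Pine: 27 + 13 − 38 = 2
  between Pine and Knoll: 13 + 33 − 22 = 24
  between Knoll and Fern: 33 + 24 − 27 = 30
  between Fern and Orwell: 24 + 34 − 25 = 33
Cheapest insertion is between Larch and Pine, adding 2.
New total = 142 + 2 = 144.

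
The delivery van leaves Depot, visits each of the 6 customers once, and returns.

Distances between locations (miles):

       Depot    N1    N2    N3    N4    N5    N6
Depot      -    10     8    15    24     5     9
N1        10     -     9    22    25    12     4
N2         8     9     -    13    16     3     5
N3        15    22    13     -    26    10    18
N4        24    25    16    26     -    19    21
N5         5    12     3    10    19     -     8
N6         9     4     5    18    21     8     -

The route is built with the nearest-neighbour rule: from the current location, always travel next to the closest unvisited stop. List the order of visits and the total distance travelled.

At Depot the remaining stops are N5 5, N2 8, N6 9, N1 10, N3 15, N4 24; go to N5.
At N5 the remaining stops are N2 3, N6 8, N3 10, N1 12, N4 19; go to N2.
At N2 the remaining stops are N6 5, N1 9, N3 13, N4 16; go to N6.
At N6 the remaining stops are N1 4, N3 18, N4 21; go to N1.
At N1 the remaining stops are N3 22, N4 25; go to N3.
At N3 the remaining stops are N4 26; go to N4.
Return N4→Depot: 24.
Total = 5 + 3 + 5 + 4 + 22 + 26 + 24 = 89.

Total distance 89 miles via the nearest-neighbour route Depot → N5 → N2 → N6 → N1 → N3 → N4 → Depot.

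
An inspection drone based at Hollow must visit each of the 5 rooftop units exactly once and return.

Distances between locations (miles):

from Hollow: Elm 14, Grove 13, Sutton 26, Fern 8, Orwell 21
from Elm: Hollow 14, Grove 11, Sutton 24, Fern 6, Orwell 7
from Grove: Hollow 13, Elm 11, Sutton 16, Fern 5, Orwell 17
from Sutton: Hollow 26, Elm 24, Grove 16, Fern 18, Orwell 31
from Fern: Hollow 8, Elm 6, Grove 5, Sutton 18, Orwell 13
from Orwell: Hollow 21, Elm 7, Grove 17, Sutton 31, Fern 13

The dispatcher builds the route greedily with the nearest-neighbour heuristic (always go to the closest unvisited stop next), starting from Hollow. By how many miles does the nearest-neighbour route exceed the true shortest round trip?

From Hollow: Fern=8, Grove=13, Elm=14, Orwell=21, Sutton=26 → choose Fern (8).
From Fern: Grove=5, Elm=6, Orwell=13, Sutton=18 → choose Grove (5).
From Grove: Elm=11, Sutton=16, Orwell=17 → choose Elm (11).
From Elm: Orwell=7, Sutton=24 → choose Orwell (7).
From Orwell: Sutton=31 → choose Sutton (31).
NN route Hollow → Fern → Grove → Elm → Orwell → Sutton → Hollow costs 88.
Optimal: Hollow → Elm → Orwell → Grove → Sutton → Fern → Hollow costs 80 (by enumerating all 60 distinct tours).
Excess = 88 − 80 = 8.

The nearest-neighbour route is 8 miles longer than optimal.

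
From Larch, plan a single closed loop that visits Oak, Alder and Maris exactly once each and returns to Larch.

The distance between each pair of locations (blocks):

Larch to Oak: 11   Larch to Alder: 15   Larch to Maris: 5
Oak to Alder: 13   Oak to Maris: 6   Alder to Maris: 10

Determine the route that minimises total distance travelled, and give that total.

39 blocks — the shortest possible round trip.

There are 3 distinct closed tours to check (reversals are equivalent).
Larch → Oak → Alder → Maris → Larch: 11+13+10+5 = 39
Larch → Oak → Maris → Alder → Larch: 11+6+10+15 = 42
Larch → Alder → Oak → Maris → Larch: 15+13+6+5 = 39
The minimum is 39.
One optimal route: Larch → Oak → Alder → Maris → Larch (or its reverse).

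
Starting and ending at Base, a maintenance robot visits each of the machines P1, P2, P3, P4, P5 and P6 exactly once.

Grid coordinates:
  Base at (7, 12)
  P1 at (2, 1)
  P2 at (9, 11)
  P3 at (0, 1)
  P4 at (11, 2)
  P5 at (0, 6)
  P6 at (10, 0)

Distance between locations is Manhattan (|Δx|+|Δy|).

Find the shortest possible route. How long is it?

Base → P1 → P2 → P3 → P4 → P5 → P6 → Base: 16+17+19+12+15+16+15 = 110
Base → P1 → P2 → P3 → P4 → P6 → P5 → Base: 16+17+19+12+3+16+13 = 96
Base → P1 → P2 → P3 → P5 → P4 → P6 → Base: 16+17+19+5+15+3+15 = 90
Base → P1 → P2 → P3 → P5 → P6 → P4 → Base: 16+17+19+5+16+3+14 = 90
Base → P1 → P2 → P3 → P6 → P4 → P5 → Base: 16+17+19+11+3+15+13 = 94
Base → P1 → P2 → P3 → P6 → P5 → P4 → Base: 16+17+19+11+16+15+14 = 108
Base → P1 → P2 → P4 → P3 → P5 → P6 → Base: 16+17+11+12+5+16+15 = 92
Base → P1 → P2 → P4 → P3 → P6 → P5 → Base: 16+17+11+12+11+16+13 = 96
… (352 more)
Base → P2 → P4 → P6 → P1 → P3 → P5 → Base: 3+11+3+9+2+5+13 = 46  ← best
The minimum is 46.
One optimal route: Base → P2 → P4 → P6 → P1 → P3 → P5 → Base (or its reverse).

46 — the shortest possible round trip.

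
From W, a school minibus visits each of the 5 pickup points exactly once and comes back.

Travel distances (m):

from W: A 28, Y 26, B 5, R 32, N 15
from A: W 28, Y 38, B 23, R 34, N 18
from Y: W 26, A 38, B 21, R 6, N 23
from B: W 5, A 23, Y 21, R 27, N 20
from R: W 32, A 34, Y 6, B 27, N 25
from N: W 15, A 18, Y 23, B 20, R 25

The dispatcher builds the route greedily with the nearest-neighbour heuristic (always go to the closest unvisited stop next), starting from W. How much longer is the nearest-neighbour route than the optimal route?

W: B=5, N=15, Y=26, A=28, R=32 ⇒ B
B: N=20, Y=21, A=23, R=27 ⇒ N
N: A=18, Y=23, R=25 ⇒ A
A: R=34, Y=38 ⇒ R
R: Y=6 ⇒ Y
NN route W → B → N → A → R → Y → W costs 109.
Optimal: W → B → Y → R → A → N → W costs 99 (by enumerating all 60 distinct tours).
Excess = 109 − 99 = 10.

The nearest-neighbour route is 10 m longer than optimal.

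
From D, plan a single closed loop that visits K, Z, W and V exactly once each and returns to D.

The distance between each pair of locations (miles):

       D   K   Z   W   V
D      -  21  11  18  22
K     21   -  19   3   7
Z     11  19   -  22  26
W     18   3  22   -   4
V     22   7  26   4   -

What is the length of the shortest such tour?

There are 12 distinct closed tours to check (reversals are equivalent).
D → K → Z → W → V → D: 21+19+22+4+22 = 88
D → K → Z → V → W → D: 21+19+26+4+18 = 88
D → K → W → Z → V → D: 21+3+22+26+22 = 94
D → K → W → V → Z → D: 21+3+4+26+11 = 65
D → K → V → Z → W → D: 21+7+26+22+18 = 94
D → K → V → W → Z → D: 21+7+4+22+11 = 65
D → Z → K → W → V → D: 11+19+3+4+22 = 59
D → Z → K → V → W → D: 11+19+7+4+18 = 59
D → Z → W → K → V → D: 11+22+3+7+22 = 65
D → Z → V → K → W → D: 11+26+7+3+18 = 65
D → W → K → Z → V → D: 18+3+19+26+22 = 88
D → W → Z → K → V → D: 18+22+19+7+22 = 88
The minimum is 59.
One optimal route: D → Z → K → W → V → D (or its reverse).

Minimum total distance: 59 miles.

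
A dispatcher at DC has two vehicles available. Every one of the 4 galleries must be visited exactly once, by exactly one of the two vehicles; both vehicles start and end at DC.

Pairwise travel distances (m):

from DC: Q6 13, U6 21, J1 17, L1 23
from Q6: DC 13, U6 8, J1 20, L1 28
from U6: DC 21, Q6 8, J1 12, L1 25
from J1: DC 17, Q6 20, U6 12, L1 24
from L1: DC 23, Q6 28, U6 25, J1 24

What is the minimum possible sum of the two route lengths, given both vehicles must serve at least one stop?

96 m — the smallest possible combined total.

Try each way of splitting the stops between the two vehicles (each non-empty) and, for each split, find the best tour for each vehicle:
  {Q6} + {U6, J1, L1}: 26 + 77 = 103
  {U6} + {Q6, J1, L1}: 42 + 80 = 122
  {Q6, U6} + {J1, L1}: 42 + 64 = 106
  {J1} + {Q6, U6, L1}: 34 + 69 = 103
  {Q6, J1} + {U6, L1}: 50 + 69 = 119
  {U6, J1} + {Q6, L1}: 50 + 64 = 114
  … (7 splits in total)
  {Q6, U6, J1} + {L1}: 50 + 46 = 96  ← best
Best: vehicle 1 DC → Q6 → U6 → J1 → DC = 50; vehicle 2 DC → L1 → DC = 46; combined 96.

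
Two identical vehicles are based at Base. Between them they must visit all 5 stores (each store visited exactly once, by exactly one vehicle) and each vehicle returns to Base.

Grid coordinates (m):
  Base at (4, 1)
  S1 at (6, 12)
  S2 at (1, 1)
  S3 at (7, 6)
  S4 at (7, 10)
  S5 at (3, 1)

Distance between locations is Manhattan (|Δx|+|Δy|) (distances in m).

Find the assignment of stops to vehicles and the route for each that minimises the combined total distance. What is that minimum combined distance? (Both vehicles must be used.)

34 m — the smallest possible combined total.

Try each way of splitting the stops between the two vehicles (each non-empty) and, for each split, find the best tour for each vehicle:
  {S1} + {S2, S3, S4, S5}: 26 + 30 = 56
  {S2} + {S1, S3, S4, S5}: 6 + 30 = 36
  {S1, S2} + {S3, S4, S5}: 32 + 26 = 58
  {S3} + {S1, S2, S4, S5}: 16 + 34 = 50
  {S1, S3} + {S2, S4, S5}: 28 + 30 = 58
  {S2, S3} + {S1, S4, S5}: 22 + 30 = 52
  … (15 splits in total)
  {S1, S3, S4} + {S2, S5}: 28 + 6 = 34  ← best
Best: vehicle 1 Base → S1 → S4 → S3 → Base = 28; vehicle 2 Base → S2 → S5 → Base = 6; combined 34.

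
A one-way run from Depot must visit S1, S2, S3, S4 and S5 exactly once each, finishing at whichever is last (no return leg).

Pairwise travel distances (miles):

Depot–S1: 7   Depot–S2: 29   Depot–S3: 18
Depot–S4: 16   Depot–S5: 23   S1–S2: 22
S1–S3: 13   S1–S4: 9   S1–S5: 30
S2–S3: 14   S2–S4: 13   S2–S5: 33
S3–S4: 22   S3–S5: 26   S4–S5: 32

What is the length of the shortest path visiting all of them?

69 miles — the minimum one-way total.

There are 5! = 120 possible orderings.
Depot → S1 → S2 → S3 → S4 → S5: 7+22+14+22+32 = 97
Depot → S1 → S2 → S3 → S5 → S4: 7+22+14+26+32 = 101
Depot → S1 → S2 → S4 → S3 → S5: 7+22+13+22+26 = 90
Depot → S1 → S2 → S4 → S5 → S3: 7+22+13+32+26 = 100
Depot → S1 → S2 → S5 → S3 → S4: 7+22+33+26+22 = 110
Depot → S1 → S2 → S5 → S4 → S3: 7+22+33+32+22 = 116
Depot → S1 → S3 → S2 → S4 → S5: 7+13+14+13+32 = 79
Depot → S1 → S3 → S2 → S5 → S4: 7+13+14+33+32 = 99
Depot → S1 → S3 → S4 → S2 → S5: 7+13+22+13+33 = 88
Depot → S1 → S3 → S4 → S5 → S2: 7+13+22+32+33 = 107
Depot → S1 → S3 → S5 → S2 → S4: 7+13+26+33+13 = 92
Depot → S1 → S3 → S5 → S4 → S2: 7+13+26+32+13 = 91
Depot → S1 → S4 → S2 → S3 → S5: 7+9+13+14+26 = 69
Depot → S1 → S4 → S2 → S5 → S3: 7+9+13+33+26 = 88
… (106 more)
The minimum is 69.
One shortest path: Depot → S1 → S4 → S2 → S3 → S5.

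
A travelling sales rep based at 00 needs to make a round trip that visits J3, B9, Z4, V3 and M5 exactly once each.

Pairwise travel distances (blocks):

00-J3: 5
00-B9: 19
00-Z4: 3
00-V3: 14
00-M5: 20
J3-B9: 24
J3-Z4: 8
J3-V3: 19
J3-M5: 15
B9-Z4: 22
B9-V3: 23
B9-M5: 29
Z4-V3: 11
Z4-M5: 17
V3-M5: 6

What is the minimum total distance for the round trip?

74 blocks — the shortest possible round trip.

00 → J3 → B9 → Z4 → V3 → M5 → 00: 5+24+22+11+6+20 = 88
00 → J3 → B9 → Z4 → M5 → V3 → 00: 5+24+22+17+6+14 = 88
00 → J3 → B9 → V3 → Z4 → M5 → 00: 5+24+23+11+17+20 = 100
00 → J3 → B9 → V3 → M5 → Z4 → 00: 5+24+23+6+17+3 = 78
00 → J3 → B9 → M5 → Z4 → V3 → 00: 5+24+29+17+11+14 = 100
00 → J3 → B9 → M5 → V3 → Z4 → 00: 5+24+29+6+11+3 = 78
00 → J3 → Z4 → B9 → V3 → M5 → 00: 5+8+22+23+6+20 = 84
00 → J3 → Z4 → B9 → M5 → V3 → 00: 5+8+22+29+6+14 = 84
00 → J3 → Z4 → V3 → B9 → M5 → 00: 5+8+11+23+29+20 = 96
00 → J3 → Z4 → V3 → M5 → B9 → 00: 5+8+11+6+29+19 = 78
00 → J3 → Z4 → M5 → B9 → V3 → 00: 5+8+17+29+23+14 = 96
00 → J3 → Z4 → M5 → V3 → B9 → 00: 5+8+17+6+23+19 = 78
00 → J3 → V3 → B9 → Z4 → M5 → 00: 5+19+23+22+17+20 = 106
00 → J3 → V3 → B9 → M5 → Z4 → 00: 5+19+23+29+17+3 = 96
… (46 more)
00 → J3 → M5 → V3 → B9 → Z4 → 00: 5+15+6+23+22+3 = 74  ← best
The minimum is 74.
One optimal route: 00 → J3 → M5 → V3 → B9 → Z4 → 00 (or its reverse).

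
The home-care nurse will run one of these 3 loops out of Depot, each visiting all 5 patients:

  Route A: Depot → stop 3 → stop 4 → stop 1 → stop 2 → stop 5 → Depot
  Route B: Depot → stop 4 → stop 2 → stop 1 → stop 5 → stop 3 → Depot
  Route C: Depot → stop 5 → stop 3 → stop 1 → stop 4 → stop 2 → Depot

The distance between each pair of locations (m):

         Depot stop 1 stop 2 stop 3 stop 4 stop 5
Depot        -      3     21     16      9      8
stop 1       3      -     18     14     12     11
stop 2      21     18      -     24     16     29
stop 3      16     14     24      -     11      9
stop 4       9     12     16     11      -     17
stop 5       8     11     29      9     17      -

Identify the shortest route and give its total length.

Shortest is Route B, total 79 m.

Route A: 16 + 11 + 12 + 18 + 29 + 8 = 94
Route B: 9 + 16 + 18 + 11 + 9 + 16 = 79
Route C: 8 + 9 + 14 + 12 + 16 + 21 = 80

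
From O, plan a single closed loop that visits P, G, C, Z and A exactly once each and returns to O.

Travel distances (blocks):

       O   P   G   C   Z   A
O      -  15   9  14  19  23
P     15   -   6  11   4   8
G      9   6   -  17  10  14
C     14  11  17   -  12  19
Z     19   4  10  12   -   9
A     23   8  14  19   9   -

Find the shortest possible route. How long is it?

With 5 stops there are 5!/2 = 60 distinct round trips (a route and its reverse cost the same).
O - P - G - C - Z - A - O: 15+6+17+12+9+23 = 82
O - P - G - C - A - Z - O: 15+6+17+19+9+19 = 85
O - P - G - Z - C - A - O: 15+6+10+12+19+23 = 85
O - P - G - Z - A - C - O: 15+6+10+9+19+14 = 73
O - P - G - A - C - Z - O: 15+6+14+19+12+19 = 85
O - P - G - A - Z - C - O: 15+6+14+9+12+14 = 70
O - P - C - G - Z - A - O: 15+11+17+10+9+23 = 85
O - P - C - G - A - Z - O: 15+11+17+14+9+19 = 85
O - P - C - Z - G - A - O: 15+11+12+10+14+23 = 85
O - P - C - Z - A - G - O: 15+11+12+9+14+9 = 70
O - P - C - A - G - Z - O: 15+11+19+14+10+19 = 88
O - P - C - A - Z - G - O: 15+11+19+9+10+9 = 73
O - P - Z - G - C - A - O: 15+4+10+17+19+23 = 88
O - P - Z - G - A - C - O: 15+4+10+14+19+14 = 76
… (46 more)
O - G - P - A - Z - C - O: 9+6+8+9+12+14 = 58  ← best
The minimum is 58.
One optimal route: O → G → P → A → Z → C → O (or its reverse).

Minimum total distance: 58 blocks.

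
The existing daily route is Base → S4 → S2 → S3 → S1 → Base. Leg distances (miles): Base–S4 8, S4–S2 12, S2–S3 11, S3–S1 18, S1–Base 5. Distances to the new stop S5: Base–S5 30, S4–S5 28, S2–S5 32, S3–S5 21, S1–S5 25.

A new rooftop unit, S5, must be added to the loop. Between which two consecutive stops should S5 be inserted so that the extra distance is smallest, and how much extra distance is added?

+28 miles — insert S5 between S3 and S1.

Insertion cost between consecutive stops i–j is d(i,S5) + d(S5,j) − d(i,j):
  between Base and S4: 30 + 28 − 8 = 50
  between S4 and S2: 28 + 32 − 12 = 48
  between S2 and S3: 32 + 21 − 11 = 42
  between S3 and S1: 21 + 25 − 18 = 28
  between S1 and Base: 25 + 30 − 5 = 50
Cheapest insertion is between S3 and S1, adding 28.
New total = 54 + 28 = 82.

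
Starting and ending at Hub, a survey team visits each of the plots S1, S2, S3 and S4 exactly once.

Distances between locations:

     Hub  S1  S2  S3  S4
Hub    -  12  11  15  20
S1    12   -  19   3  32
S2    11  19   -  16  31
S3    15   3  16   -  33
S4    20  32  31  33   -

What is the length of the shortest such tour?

There are 12 distinct closed tours to check (reversals are equivalent).
Hub - S1 - S2 - S3 - S4 - Hub: 12+19+16+33+20 = 100
Hub - S1 - S2 - S4 - S3 - Hub: 12+19+31+33+15 = 110
Hub - S1 - S3 - S2 - S4 - Hub: 12+3+16+31+20 = 82
Hub - S1 - S3 - S4 - S2 - Hub: 12+3+33+31+11 = 90
Hub - S1 - S4 - S2 - S3 - Hub: 12+32+31+16+15 = 106
Hub - S1 - S4 - S3 - S2 - Hub: 12+32+33+16+11 = 104
Hub - S2 - S1 - S3 - S4 - Hub: 11+19+3+33+20 = 86
Hub - S2 - S1 - S4 - S3 - Hub: 11+19+32+33+15 = 110
Hub - S2 - S3 - S1 - S4 - Hub: 11+16+3+32+20 = 82
Hub - S2 - S4 - S1 - S3 - Hub: 11+31+32+3+15 = 92
Hub - S3 - S1 - S2 - S4 - Hub: 15+3+19+31+20 = 88
Hub - S3 - S2 - S1 - S4 - Hub: 15+16+19+32+20 = 102
The minimum is 82.
One optimal route: Hub → S1 → S3 → S2 → S4 → Hub (or its reverse).

Shortest round trip = 82.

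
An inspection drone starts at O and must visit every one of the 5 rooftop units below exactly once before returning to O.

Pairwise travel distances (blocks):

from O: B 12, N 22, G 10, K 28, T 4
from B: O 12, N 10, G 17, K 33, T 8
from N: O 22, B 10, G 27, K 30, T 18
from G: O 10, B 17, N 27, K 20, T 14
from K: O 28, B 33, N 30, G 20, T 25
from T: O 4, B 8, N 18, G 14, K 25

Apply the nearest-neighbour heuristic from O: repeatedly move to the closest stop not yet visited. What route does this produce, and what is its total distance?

At O the remaining stops are T 4, G 10, B 12, N 22, K 28; go to T.
At T the remaining stops are B 8, G 14, N 18, K 25; go to B.
At B the remaining stops are N 10, G 17, K 33; go to N.
At N the remaining stops are G 27, K 30; go to G.
At G the remaining stops are K 20; go to K.
Return K→O: 28.
Total = 4 + 8 + 10 + 27 + 20 + 28 = 97.

97 blocks along O → T → B → N → G → K → O.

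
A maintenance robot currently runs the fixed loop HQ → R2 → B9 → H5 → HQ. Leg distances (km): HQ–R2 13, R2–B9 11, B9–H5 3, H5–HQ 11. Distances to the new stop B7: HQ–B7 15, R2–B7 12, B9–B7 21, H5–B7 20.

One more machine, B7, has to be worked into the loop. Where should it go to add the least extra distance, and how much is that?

Insertion cost between consecutive stops i–j is d(i,B7) + d(B7,j) − d(i,j):
  between HQ and R2: 15 + 12 − 13 = 14
  between R2 and B9: 12 + 21 − 11 = 22
  between B9 and H5: 21 + 20 − 3 = 38
  between H5 and HQ: 20 + 15 − 11 = 24
Cheapest insertion is between HQ and R2, adding 14.
New total = 38 + 14 = 52.

Minimum extra distance: 14 km, inserting B7 between HQ and R2.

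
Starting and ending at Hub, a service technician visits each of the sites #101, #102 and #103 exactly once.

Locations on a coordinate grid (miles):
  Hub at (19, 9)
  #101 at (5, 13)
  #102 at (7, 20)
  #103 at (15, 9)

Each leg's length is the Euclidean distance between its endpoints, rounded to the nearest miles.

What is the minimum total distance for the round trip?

Hub→#101→#102→#103→Hub: 15+7+14+4 = 40
Hub→#101→#103→#102→Hub: 15+11+14+16 = 56
Hub→#102→#101→#103→Hub: 16+7+11+4 = 38
The minimum is 38.
One optimal route: Hub → #102 → #101 → #103 → Hub (or its reverse).

38 miles — the shortest possible round trip.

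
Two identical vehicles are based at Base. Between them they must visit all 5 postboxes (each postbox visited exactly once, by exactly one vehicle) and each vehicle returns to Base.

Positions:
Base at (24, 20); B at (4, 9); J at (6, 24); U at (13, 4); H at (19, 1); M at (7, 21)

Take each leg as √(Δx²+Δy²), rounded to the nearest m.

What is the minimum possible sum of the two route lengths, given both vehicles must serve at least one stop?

There are 2^4 − 1 = 15 ways to divide the 5 stops into two non-empty groups. For each, the best each vehicle can do is its own shortest tour through its group:
  {B} + {J, U, H, M}: 46 + 66 = 112
  {J} + {B, U, H, M}: 36 + 66 = 102
  {B, J} + {U, H, M}: 56 + 62 = 118
  {U} + {B, J, H, M}: 38 + 70 = 108
  {B, U} + {J, H, M}: 52 + 64 = 116
  {J, U} + {B, H, M}: 58 + 66 = 124
  … (15 splits in total)
  {B, U, H} + {J, M}: 60 + 38 = 98  ← best
Best: vehicle 1 Base → B → U → H → Base = 60; vehicle 2 Base → J → M → Base = 38; combined 98.

98 m — the smallest possible combined total.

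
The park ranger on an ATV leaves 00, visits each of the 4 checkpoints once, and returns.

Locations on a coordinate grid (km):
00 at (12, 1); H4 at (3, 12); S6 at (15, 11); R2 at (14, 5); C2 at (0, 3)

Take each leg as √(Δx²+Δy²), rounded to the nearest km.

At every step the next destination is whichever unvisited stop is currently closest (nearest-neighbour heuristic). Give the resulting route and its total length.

00 → [R2:4 / S6:10 / C2:12 / H4:14] → R2 (4)
R2 → [S6:6 / H4:13 / C2:14] → S6 (6)
S6 → [H4:12 / C2:17] → H4 (12)
H4 → [C2:9] → C2 (9)
Return C2→00: 12.
Total = 4 + 6 + 12 + 9 + 12 = 43.

43 km along 00 → R2 → S6 → H4 → C2 → 00.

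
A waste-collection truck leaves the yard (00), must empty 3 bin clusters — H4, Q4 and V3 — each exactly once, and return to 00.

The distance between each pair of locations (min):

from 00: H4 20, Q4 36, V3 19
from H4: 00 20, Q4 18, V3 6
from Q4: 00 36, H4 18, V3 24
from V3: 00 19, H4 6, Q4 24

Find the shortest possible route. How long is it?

Minimum total distance: 79 min.

00-H4-Q4-V3-00: 20+18+24+19 = 81
00-H4-V3-Q4-00: 20+6+24+36 = 86
00-Q4-H4-V3-00: 36+18+6+19 = 79
The minimum is 79.
One optimal route: 00 → Q4 → H4 → V3 → 00 (or its reverse).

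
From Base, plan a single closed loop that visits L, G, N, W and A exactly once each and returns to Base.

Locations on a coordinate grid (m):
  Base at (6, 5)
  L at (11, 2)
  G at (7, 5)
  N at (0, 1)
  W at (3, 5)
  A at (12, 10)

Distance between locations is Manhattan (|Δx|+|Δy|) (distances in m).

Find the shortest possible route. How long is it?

42 m — the shortest possible round trip.

Base → L → G → N → W → A → Base: 8+7+11+7+14+11 = 58
Base → L → G → N → A → W → Base: 8+7+11+21+14+3 = 64
Base → L → G → W → N → A → Base: 8+7+4+7+21+11 = 58
Base → L → G → W → A → N → Base: 8+7+4+14+21+10 = 64
Base → L → G → A → N → W → Base: 8+7+10+21+7+3 = 56
Base → L → G → A → W → N → Base: 8+7+10+14+7+10 = 56
Base → L → N → G → W → A → Base: 8+12+11+4+14+11 = 60
Base → L → N → G → A → W → Base: 8+12+11+10+14+3 = 58
Base → L → N → W → G → A → Base: 8+12+7+4+10+11 = 52
Base → L → N → W → A → G → Base: 8+12+7+14+10+1 = 52
Base → L → N → A → G → W → Base: 8+12+21+10+4+3 = 58
Base → L → N → A → W → G → Base: 8+12+21+14+4+1 = 60
Base → L → W → G → N → A → Base: 8+11+4+11+21+11 = 66
Base → L → W → G → A → N → Base: 8+11+4+10+21+10 = 64
… (46 more)
Base → G → A → L → N → W → Base: 1+10+9+12+7+3 = 42  ← best
The minimum is 42.
One optimal route: Base → G → A → L → N → W → Base (or its reverse).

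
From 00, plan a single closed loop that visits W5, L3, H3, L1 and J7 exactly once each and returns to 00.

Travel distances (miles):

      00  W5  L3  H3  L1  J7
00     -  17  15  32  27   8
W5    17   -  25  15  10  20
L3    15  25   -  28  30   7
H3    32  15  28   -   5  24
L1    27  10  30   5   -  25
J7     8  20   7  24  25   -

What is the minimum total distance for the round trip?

With 5 stops there are 5!/2 = 60 distinct round trips (a route and its reverse cost the same).
00 - W5 - L3 - H3 - L1 - J7 - 00: 17+25+28+5+25+8 = 108
00 - W5 - L3 - H3 - J7 - L1 - 00: 17+25+28+24+25+27 = 146
00 - W5 - L3 - L1 - H3 - J7 - 00: 17+25+30+5+24+8 = 109
00 - W5 - L3 - L1 - J7 - H3 - 00: 17+25+30+25+24+32 = 153
00 - W5 - L3 - J7 - H3 - L1 - 00: 17+25+7+24+5+27 = 105
00 - W5 - L3 - J7 - L1 - H3 - 00: 17+25+7+25+5+32 = 111
00 - W5 - H3 - L3 - L1 - J7 - 00: 17+15+28+30+25+8 = 123
00 - W5 - H3 - L3 - J7 - L1 - 00: 17+15+28+7+25+27 = 119
00 - W5 - H3 - L1 - L3 - J7 - 00: 17+15+5+30+7+8 = 82
00 - W5 - H3 - L1 - J7 - L3 - 00: 17+15+5+25+7+15 = 84
00 - W5 - H3 - J7 - L3 - L1 - 00: 17+15+24+7+30+27 = 120
00 - W5 - H3 - J7 - L1 - L3 - 00: 17+15+24+25+30+15 = 126
00 - W5 - L1 - L3 - H3 - J7 - 00: 17+10+30+28+24+8 = 117
00 - W5 - L1 - L3 - J7 - H3 - 00: 17+10+30+7+24+32 = 120
… (46 more)
00 - W5 - L1 - H3 - L3 - J7 - 00: 17+10+5+28+7+8 = 75  ← best
The minimum is 75.
One optimal route: 00 → W5 → L1 → H3 → L3 → J7 → 00 (or its reverse).

Minimum total distance: 75 miles.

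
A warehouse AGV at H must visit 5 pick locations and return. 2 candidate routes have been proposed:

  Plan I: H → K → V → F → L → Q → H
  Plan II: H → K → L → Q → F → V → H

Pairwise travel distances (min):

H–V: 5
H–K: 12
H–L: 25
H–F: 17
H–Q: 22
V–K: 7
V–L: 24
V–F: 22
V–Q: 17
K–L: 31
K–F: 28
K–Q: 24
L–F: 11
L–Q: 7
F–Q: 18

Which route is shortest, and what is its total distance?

Plan I: 12 + 7 + 22 + 11 + 7 + 22 = 81
Plan II: 12 + 31 + 7 + 18 + 22 + 5 = 95

81 min — Plan I is the shortest.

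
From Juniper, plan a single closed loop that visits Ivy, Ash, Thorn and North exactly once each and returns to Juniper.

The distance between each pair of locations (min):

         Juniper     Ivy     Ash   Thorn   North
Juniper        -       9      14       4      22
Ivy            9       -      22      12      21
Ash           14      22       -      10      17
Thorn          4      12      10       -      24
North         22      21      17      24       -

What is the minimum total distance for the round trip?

There are 12 distinct closed tours to check (reversals are equivalent).
Juniper→Ivy→Ash→Thorn→North→Juniper: 9+22+10+24+22 = 87
Juniper→Ivy→Ash→North→Thorn→Juniper: 9+22+17+24+4 = 76
Juniper→Ivy→Thorn→Ash→North→Juniper: 9+12+10+17+22 = 70
Juniper→Ivy→Thorn→North→Ash→Juniper: 9+12+24+17+14 = 76
Juniper→Ivy→North→Ash→Thorn→Juniper: 9+21+17+10+4 = 61
Juniper→Ivy→North→Thorn→Ash→Juniper: 9+21+24+10+14 = 78
Juniper→Ash→Ivy→Thorn→North→Juniper: 14+22+12+24+22 = 94
Juniper→Ash→Ivy→North→Thorn→Juniper: 14+22+21+24+4 = 85
Juniper→Ash→Thorn→Ivy→North→Juniper: 14+10+12+21+22 = 79
Juniper→Ash→North→Ivy→Thorn→Juniper: 14+17+21+12+4 = 68
Juniper→Thorn→Ivy→Ash→North→Juniper: 4+12+22+17+22 = 77
Juniper→Thorn→Ash→Ivy→North→Juniper: 4+10+22+21+22 = 79
The minimum is 61.
One optimal route: Juniper → Ivy → North → Ash → Thorn → Juniper (or its reverse).

61 min — the shortest possible round trip.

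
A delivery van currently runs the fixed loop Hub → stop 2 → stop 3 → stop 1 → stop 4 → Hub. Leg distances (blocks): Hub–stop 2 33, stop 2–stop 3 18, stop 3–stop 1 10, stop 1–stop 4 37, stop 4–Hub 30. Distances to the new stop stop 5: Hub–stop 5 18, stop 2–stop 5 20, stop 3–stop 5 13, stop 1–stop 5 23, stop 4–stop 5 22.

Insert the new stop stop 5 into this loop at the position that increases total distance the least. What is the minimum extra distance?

Insertion cost between consecutive stops i–j is d(i,stop 5) + d(stop 5,j) − d(i,j):
  between Hub and stop 2: 18 + 20 − 33 = 5
  between stop 2 and stop 3: 20 + 13 − 18 = 15
  between stop 3 and stop 1: 13 + 23 − 10 = 26
  between stop 1 and stop 4: 23 + 22 − 37 = 8
  between stop 4 and Hub: 22 + 18 − 30 = 10
Cheapest insertion is between Hub and stop 2, adding 5.
New total = 128 + 5 = 133.

Minimum extra distance: 5 blocks, inserting stop 5 between Hub and stop 2.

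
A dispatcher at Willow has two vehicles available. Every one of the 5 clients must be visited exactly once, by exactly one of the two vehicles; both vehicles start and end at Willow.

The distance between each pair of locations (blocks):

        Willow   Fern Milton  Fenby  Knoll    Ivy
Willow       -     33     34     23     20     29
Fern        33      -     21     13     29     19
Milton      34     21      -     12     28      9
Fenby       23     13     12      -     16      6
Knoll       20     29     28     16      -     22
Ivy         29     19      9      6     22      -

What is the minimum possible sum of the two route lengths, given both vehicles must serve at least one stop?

132 blocks — the smallest possible combined total.

Check every non-empty split of the stops between the two vehicles; for each half take its own optimal tour:
  {Fern} + {Milton, Fenby, Knoll, Ivy}: 66 + 85 = 151
  {Milton} + {Fern, Fenby, Knoll, Ivy}: 68 + 94 = 162
  {Fern, Milton} + {Fenby, Knoll, Ivy}: 88 + 71 = 159
  {Fenby} + {Fern, Milton, Knoll, Ivy}: 46 + 105 = 151
  {Fern, Fenby} + {Milton, Knoll, Ivy}: 69 + 85 = 154
  {Milton, Fenby} + {Fern, Knoll, Ivy}: 69 + 94 = 163
  … (15 splits in total)
  {Knoll} + {Fern, Milton, Fenby, Ivy}: 40 + 92 = 132  ← best
Best: vehicle 1 Willow → Knoll → Willow = 40; vehicle 2 Willow → Fern → Milton → Ivy → Fenby → Willow = 92; combined 132.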